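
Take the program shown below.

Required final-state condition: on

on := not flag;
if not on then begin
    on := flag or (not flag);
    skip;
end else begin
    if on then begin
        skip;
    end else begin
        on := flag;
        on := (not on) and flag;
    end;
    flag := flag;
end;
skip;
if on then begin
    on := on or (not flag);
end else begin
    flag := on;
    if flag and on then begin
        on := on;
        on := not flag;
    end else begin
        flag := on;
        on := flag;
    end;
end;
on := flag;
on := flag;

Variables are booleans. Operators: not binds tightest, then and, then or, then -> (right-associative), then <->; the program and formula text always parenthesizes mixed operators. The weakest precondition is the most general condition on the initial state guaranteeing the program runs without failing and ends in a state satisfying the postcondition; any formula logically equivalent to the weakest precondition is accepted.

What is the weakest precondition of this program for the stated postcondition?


Working backward. After the program, on must hold.
Before on := flag: flag
Before on := flag: flag
Then branch requires flag; else branch requires (not on) -> on.
Before the if: (on -> flag) and ((not on) -> ((not on) -> on))
Before skip: (on -> flag) and ((not on) -> ((not on) -> on))
Then branch requires flag; else branch requires (on -> ((on -> flag) and ((not on) -> ((not on) -> on)))) and on.
Before the if: ((not on) -> flag) and (on -> ((on -> ((on -> flag) and ((not on) -> ((not on) -> on)))) and on))
Before on := not flag: (not flag) -> (((not flag) -> (((not flag) -> flag) and (flag -> (flag -> (not flag))))) and (not flag))
Answer: WP = (not flag) -> (((not flag) -> (((not flag) -> flag) and (flag -> (flag -> (not flag))))) and (not flag))


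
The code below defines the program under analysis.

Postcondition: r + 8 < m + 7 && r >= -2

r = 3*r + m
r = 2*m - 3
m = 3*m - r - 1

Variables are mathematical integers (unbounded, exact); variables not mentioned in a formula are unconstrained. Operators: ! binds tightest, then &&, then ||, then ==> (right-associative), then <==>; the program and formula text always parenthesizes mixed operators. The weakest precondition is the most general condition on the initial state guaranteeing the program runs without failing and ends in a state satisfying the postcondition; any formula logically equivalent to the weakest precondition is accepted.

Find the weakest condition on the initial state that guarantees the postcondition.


Working backward. After the program, the postcondition r + 8 < m + 7 && r >= -2 must hold; in canonical form it is r < m - 1 && r >= -2.
Before m := 3*m - r - 1: 2*r < 3*m - 2 && r >= -2
Before r := 2*m - 3: m < 4 && 2*m >= 1
Before r := 3*r + m: m < 4 && 2*m >= 1
Answer: WP = m < 4 && 2*m >= 1


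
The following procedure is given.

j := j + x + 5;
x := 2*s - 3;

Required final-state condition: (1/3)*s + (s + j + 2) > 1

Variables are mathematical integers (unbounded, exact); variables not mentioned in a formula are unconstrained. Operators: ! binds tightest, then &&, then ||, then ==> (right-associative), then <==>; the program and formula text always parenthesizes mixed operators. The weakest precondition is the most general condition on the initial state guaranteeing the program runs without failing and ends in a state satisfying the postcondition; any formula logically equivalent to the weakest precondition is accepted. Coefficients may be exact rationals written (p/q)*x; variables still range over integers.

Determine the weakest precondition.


Working backward. After the program, the postcondition (1/3)*s + (s + j + 2) > 1 must hold; in canonical form it is j + (4/3)*s > -1.
Before x := 2*s - 3: j + (4/3)*s > -1
Before j := j + x + 5: j + (4/3)*s + x > -6
Answer: WP = j + (4/3)*s + x > -6


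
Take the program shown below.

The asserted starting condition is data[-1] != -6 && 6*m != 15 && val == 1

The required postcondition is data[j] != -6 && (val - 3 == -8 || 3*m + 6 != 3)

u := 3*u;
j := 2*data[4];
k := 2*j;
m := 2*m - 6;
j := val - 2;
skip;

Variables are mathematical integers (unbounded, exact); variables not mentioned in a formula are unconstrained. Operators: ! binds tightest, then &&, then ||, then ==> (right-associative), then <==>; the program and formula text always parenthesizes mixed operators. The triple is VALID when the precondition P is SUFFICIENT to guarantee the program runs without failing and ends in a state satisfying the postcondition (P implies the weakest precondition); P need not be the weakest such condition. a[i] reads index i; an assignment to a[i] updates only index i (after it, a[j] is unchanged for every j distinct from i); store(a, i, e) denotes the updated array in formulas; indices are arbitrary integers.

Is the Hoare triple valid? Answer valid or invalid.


Working backward. After the program, the postcondition data[j] != -6 && (val - 3 == -8 || 3*m + 6 != 3) must hold; in canonical form it is data[j] != -6 && (val == -5 || 3*m != -3).
Before skip: data[j] != -6 && (val == -5 || 3*m != -3)
Before j := val - 2: data[val - 2] != -6 && (val == -5 || 3*m != -3)
Before m := 2*m - 6: data[val - 2] != -6 && (val == -5 || 6*m != 15)
Before k := 2*j: data[val - 2] != -6 && (val == -5 || 6*m != 15)
Before j := 2*data[4]: data[val - 2] != -6 && (val == -5 || 6*m != 15)
Before u := 3*u: data[val - 2] != -6 && (val == -5 || 6*m != 15)
The weakest precondition is data[val - 2] != -6 && (val == -5 || 6*m != 15).
Check whether data[-1] != -6 && 6*m != 15 && val == 1 implies it.
Every state satisfying the precondition satisfies the weakest precondition: the implication holds.
Answer: valid


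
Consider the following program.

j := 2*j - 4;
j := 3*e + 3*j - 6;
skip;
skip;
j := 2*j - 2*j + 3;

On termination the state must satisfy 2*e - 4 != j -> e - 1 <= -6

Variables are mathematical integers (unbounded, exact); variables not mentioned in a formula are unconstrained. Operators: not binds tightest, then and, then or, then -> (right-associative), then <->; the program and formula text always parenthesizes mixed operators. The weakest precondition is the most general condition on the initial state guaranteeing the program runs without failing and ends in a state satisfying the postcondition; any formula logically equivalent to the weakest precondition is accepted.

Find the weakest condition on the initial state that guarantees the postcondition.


Working backward. After the program, the postcondition 2*e - 4 != j -> e - 1 <= -6 must hold; in canonical form it is 2*e != j + 4 -> e <= -5.
Before j := 2*j - 2*j + 3: 2*e != 7 -> e <= -5
Before skip: 2*e != 7 -> e <= -5
Before skip: 2*e != 7 -> e <= -5
Before j := 3*e + 3*j - 6: 2*e != 7 -> e <= -5
Before j := 2*j - 4: 2*e != 7 -> e <= -5
Answer: WP = 2*e != 7 -> e <= -5


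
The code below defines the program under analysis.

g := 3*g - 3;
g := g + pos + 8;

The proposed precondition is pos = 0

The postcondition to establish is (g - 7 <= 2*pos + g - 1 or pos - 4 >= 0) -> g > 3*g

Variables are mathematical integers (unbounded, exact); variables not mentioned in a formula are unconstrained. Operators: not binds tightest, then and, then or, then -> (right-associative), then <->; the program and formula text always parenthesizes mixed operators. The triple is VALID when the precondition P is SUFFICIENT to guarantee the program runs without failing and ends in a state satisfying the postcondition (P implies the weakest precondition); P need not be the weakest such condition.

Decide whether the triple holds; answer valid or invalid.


Working backward. After the program, the postcondition (g - 7 <= 2*pos + g - 1 or pos - 4 >= 0) -> g > 3*g must hold; in canonical form it is (2*pos >= -6 or pos >= 4) -> 2*g < 0.
Before g := g + pos + 8: (2*pos >= -6 or pos >= 4) -> 2*g + 2*pos < -16
Before g := 3*g - 3: (2*pos >= -6 or pos >= 4) -> 6*g + 2*pos < -10
The weakest precondition is (2*pos >= -6 or pos >= 4) -> 6*g + 2*pos < -10.
Check whether pos = 0 implies it.
Countermodel: at the initial state g = -1, pos = 0, the precondition holds but the weakest precondition fails.
Answer: invalid


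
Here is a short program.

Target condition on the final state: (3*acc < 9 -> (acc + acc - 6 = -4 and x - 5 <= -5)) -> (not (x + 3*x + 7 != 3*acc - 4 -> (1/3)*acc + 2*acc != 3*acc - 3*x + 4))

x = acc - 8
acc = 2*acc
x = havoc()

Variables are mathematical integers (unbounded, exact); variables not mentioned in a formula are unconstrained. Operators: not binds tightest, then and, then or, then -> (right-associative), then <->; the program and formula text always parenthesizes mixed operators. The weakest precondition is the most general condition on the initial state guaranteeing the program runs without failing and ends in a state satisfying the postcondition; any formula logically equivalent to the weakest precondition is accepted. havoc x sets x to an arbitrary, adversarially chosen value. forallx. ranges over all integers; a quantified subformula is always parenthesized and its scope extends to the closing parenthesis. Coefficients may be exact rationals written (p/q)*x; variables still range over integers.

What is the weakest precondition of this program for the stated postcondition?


Working backward. After the program, the postcondition (3*acc < 9 -> (acc + acc - 6 = -4 and x - 5 <= -5)) -> (not (x + 3*x + 7 != 3*acc - 4 -> (1/3)*acc + 2*acc != 3*acc - 3*x + 4)) must hold; in canonical form it is (3*acc < 9 -> (2*acc = 2 and x <= 0)) -> (not (4*x != 3*acc - 11 -> 3*x != (2/3)*acc + 4)).
Before havoc x: forall x_1. ((3*acc < 9 -> (2*acc = 2 and x_1 <= 0)) -> (not (4*x_1 != 3*acc - 11 -> 3*x_1 != (2/3)*acc + 4)))
Before acc := 2*acc: forall x_1. ((6*acc < 9 -> (4*acc = 2 and x_1 <= 0)) -> (not (4*x_1 != 6*acc - 11 -> 3*x_1 != (4/3)*acc + 4)))
Before x := acc - 8: forall x_1. ((6*acc < 9 -> (4*acc = 2 and x_1 <= 0)) -> (not (4*x_1 != 6*acc - 11 -> 3*x_1 != (4/3)*acc + 4)))
Answer: WP = forall x_1. ((6*acc < 9 -> (4*acc = 2 and x_1 <= 0)) -> (not (4*x_1 != 6*acc - 11 -> 3*x_1 != (4/3)*acc + 4)))


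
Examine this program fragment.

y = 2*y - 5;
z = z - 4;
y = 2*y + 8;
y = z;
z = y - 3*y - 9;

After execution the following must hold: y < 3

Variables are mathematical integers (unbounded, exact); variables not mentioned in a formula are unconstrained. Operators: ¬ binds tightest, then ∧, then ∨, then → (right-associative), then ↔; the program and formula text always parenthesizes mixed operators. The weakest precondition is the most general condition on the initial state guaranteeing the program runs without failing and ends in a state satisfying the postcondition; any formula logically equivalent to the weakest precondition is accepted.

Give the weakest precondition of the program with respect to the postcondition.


Working backward. After the program, y < 3 must hold.
Before z := y - 3*y - 9: y < 3
Before y := z: z < 3
Before y := 2*y + 8: z < 3
Before z := z - 4: z < 7
Before y := 2*y - 5: z < 7
Answer: WP = z < 7


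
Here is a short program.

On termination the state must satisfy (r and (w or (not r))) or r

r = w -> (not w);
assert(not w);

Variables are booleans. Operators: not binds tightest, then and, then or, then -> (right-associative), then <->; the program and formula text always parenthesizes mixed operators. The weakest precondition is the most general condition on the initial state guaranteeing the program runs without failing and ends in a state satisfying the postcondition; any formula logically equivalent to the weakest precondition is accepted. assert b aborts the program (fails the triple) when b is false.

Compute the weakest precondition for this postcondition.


Working backward. After the program, (r and (w or (not r))) or r must hold.
Before assert not w: (not w) and ((r and (w or (not r))) or r)
Before r := w -> (not w): (not w) and (((w -> (not w)) and (w or (not (w -> (not w))))) or (w -> (not w)))
Answer: WP = (not w) and (((w -> (not w)) and (w or (not (w -> (not w))))) or (w -> (not w)))


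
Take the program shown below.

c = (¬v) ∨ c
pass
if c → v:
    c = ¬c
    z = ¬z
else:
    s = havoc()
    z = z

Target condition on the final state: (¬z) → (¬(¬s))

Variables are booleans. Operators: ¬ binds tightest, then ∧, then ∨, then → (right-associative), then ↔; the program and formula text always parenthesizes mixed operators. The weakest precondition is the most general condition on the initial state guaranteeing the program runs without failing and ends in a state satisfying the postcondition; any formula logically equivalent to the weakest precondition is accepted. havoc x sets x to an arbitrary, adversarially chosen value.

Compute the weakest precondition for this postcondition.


Working backward. After the program, the postcondition (¬z) → (¬(¬s)) must hold; in canonical form it is (¬z) → s.
Then branch requires z → s; else branch requires z.
Before the if: ((c → v) → (z → s)) ∧ ((¬(c → v)) → z)
Before skip: ((c → v) → (z → s)) ∧ ((¬(c → v)) → z)
Before c := (¬v) ∨ c: ((((¬v) ∨ c) → v) → (z → s)) ∧ ((¬(((¬v) ∨ c) → v)) → z)
Answer: WP = ((((¬v) ∨ c) → v) → (z → s)) ∧ ((¬(((¬v) ∨ c) → v)) → z)


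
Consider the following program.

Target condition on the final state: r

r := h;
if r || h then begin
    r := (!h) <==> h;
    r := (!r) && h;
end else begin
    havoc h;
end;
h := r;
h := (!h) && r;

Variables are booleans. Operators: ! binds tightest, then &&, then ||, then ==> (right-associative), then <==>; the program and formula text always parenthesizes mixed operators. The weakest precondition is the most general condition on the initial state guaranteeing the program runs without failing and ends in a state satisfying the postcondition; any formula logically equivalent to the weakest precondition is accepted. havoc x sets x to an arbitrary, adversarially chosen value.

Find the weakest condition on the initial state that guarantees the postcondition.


Working backward. After the program, r must hold.
Before h := (!h) && r: r
Before h := r: r
Then branch requires (!((!h) <==> h)) && h; else branch requires r.
Before the if: ((r || h) ==> ((!((!h) <==> h)) && h)) && ((!(r || h)) ==> r)
Before r := h: (h ==> ((!((!h) <==> h)) && h)) && ((!h) ==> h)
Answer: WP = (h ==> ((!((!h) <==> h)) && h)) && ((!h) ==> h)


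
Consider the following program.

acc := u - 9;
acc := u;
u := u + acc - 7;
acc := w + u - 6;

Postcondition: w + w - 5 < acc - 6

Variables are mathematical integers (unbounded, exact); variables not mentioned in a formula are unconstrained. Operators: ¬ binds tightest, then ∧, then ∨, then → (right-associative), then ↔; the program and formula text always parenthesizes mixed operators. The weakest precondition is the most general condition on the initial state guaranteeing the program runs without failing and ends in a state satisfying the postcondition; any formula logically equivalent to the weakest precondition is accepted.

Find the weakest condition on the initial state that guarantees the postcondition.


Working backward. After the program, the postcondition w + w - 5 < acc - 6 must hold; in canonical form it is 2*w < acc - 1.
Before acc := w + u - 6: w < u - 7
Before u := u + acc - 7: w < acc + u - 14
Before acc := u: w < 2*u - 14
Before acc := u - 9: w < 2*u - 14
Answer: WP = w < 2*u - 14


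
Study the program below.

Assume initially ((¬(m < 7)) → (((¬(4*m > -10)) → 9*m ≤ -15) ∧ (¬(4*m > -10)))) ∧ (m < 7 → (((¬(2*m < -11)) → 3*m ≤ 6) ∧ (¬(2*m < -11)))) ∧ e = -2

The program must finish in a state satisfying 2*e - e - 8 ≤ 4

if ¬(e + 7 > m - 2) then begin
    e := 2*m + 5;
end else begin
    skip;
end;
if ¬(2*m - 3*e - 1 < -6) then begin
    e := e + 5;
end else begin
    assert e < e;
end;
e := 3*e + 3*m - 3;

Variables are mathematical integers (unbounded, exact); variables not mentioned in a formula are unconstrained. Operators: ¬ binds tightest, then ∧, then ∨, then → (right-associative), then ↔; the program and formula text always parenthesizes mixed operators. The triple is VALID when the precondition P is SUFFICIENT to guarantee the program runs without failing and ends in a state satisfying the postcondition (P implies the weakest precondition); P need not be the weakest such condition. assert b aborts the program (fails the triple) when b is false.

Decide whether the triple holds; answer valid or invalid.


Working backward. After the program, the postcondition 2*e - e - 8 ≤ 4 must hold; in canonical form it is e ≤ 12.
Before e := 3*e + 3*m - 3: 3*e + 3*m ≤ 15
Then branch requires 3*e + 3*m ≤ 0; else branch requires false.
Before the if: ((¬(2*m < 3*e - 5)) → 3*e + 3*m ≤ 0) ∧ (¬(2*m < 3*e - 5))
Then branch requires ((¬(4*m > -10)) → 9*m ≤ -15) ∧ (¬(4*m > -10)); else branch requires ((¬(2*m < 3*e - 5)) → 3*e + 3*m ≤ 0) ∧ (¬(2*m < 3*e - 5)).
Before the if: ((¬(e > m - 9)) → (((¬(4*m > -10)) → 9*m ≤ -15) ∧ (¬(4*m > -10)))) ∧ (e > m - 9 → (((¬(2*m < 3*e - 5)) → 3*e + 3*m ≤ 0) ∧ (¬(2*m < 3*e - 5))))
The weakest precondition is ((¬(e > m - 9)) → (((¬(4*m > -10)) → 9*m ≤ -15) ∧ (¬(4*m > -10)))) ∧ (e > m - 9 → (((¬(2*m < 3*e - 5)) → 3*e + 3*m ≤ 0) ∧ (¬(2*m < 3*e - 5)))).
Check whether ((¬(m < 7)) → (((¬(4*m > -10)) → 9*m ≤ -15) ∧ (¬(4*m > -10)))) ∧ (m < 7 → (((¬(2*m < -11)) → 3*m ≤ 6) ∧ (¬(2*m < -11)))) ∧ e = -2 implies it.
Every state satisfying the precondition satisfies the weakest precondition: the implication holds.
Answer: valid


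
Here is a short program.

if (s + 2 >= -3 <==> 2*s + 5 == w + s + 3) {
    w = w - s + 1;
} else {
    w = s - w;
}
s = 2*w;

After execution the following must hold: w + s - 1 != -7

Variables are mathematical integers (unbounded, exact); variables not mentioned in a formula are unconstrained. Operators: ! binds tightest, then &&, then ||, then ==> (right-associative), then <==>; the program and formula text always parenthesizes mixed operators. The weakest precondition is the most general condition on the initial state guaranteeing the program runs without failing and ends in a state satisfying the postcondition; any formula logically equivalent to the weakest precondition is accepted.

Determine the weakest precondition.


Working backward. After the program, the postcondition w + s - 1 != -7 must hold; in canonical form it is s + w != -6.
Before s := 2*w: 3*w != -6
Then branch requires 3*w != 3*s - 9; else branch requires 3*s != 3*w - 6.
Before the if: ((s >= -5 <==> s == w - 2) ==> 3*w != 3*s - 9) && ((!(s >= -5 <==> s == w - 2)) ==> 3*s != 3*w - 6)
Answer: WP = ((s >= -5 <==> s == w - 2) ==> 3*w != 3*s - 9) && ((!(s >= -5 <==> s == w - 2)) ==> 3*s != 3*w - 6)


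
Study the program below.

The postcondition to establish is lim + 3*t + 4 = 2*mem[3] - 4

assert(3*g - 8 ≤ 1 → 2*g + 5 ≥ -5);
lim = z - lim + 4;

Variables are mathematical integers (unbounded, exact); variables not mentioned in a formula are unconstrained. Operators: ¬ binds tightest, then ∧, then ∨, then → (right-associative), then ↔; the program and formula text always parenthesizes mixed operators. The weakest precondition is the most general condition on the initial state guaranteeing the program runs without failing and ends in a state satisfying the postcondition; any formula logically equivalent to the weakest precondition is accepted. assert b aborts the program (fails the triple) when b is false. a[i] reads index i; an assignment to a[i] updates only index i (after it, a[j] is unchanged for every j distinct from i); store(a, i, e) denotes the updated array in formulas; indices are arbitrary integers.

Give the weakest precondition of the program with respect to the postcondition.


Working backward. After the program, the postcondition lim + 3*t + 4 = 2*mem[3] - 4 must hold; in canonical form it is lim + 3*t = 2*mem[3] - 8.
Before lim := z - lim + 4: 3*t + z = 2*mem[3] + lim - 12
Before assert 3*g - 8 ≤ 1 → 2*g + 5 ≥ -5: (3*g ≤ 9 → 2*g ≥ -10) ∧ 3*t + z = 2*mem[3] + lim - 12
Answer: WP = (3*g ≤ 9 → 2*g ≥ -10) ∧ 3*t + z = 2*mem[3] + lim - 12


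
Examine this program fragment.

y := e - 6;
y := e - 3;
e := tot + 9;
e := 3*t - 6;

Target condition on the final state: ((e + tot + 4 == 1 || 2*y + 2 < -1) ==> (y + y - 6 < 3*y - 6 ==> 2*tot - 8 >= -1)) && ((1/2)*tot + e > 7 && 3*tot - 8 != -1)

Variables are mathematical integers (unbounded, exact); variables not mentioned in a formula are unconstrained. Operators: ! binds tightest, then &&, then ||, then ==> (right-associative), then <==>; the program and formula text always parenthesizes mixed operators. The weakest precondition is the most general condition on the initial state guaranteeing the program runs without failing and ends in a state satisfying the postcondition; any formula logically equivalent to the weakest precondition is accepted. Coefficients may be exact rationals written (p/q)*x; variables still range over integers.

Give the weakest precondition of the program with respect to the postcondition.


Working backward. After the program, the postcondition ((e + tot + 4 == 1 || 2*y + 2 < -1) ==> (y + y - 6 < 3*y - 6 ==> 2*tot - 8 >= -1)) && ((1/2)*tot + e > 7 && 3*tot - 8 != -1) must hold; in canonical form it is ((e + tot == -3 || 2*y < -3) ==> (y > 0 ==> 2*tot >= 7)) && e + (1/2)*tot > 7 && 3*tot != 7.
Before e := 3*t - 6: ((3*t + tot == 3 || 2*y < -3) ==> (y > 0 ==> 2*tot >= 7)) && 3*t + (1/2)*tot > 13 && 3*tot != 7
Before e := tot + 9: ((3*t + tot == 3 || 2*y < -3) ==> (y > 0 ==> 2*tot >= 7)) && 3*t + (1/2)*tot > 13 && 3*tot != 7
Before y := e - 3: ((3*t + tot == 3 || 2*e < 3) ==> (e > 3 ==> 2*tot >= 7)) && 3*t + (1/2)*tot > 13 && 3*tot != 7
Before y := e - 6: ((3*t + tot == 3 || 2*e < 3) ==> (e > 3 ==> 2*tot >= 7)) && 3*t + (1/2)*tot > 13 && 3*tot != 7
Answer: WP = ((3*t + tot == 3 || 2*e < 3) ==> (e > 3 ==> 2*tot >= 7)) && 3*t + (1/2)*tot > 13 && 3*tot != 7


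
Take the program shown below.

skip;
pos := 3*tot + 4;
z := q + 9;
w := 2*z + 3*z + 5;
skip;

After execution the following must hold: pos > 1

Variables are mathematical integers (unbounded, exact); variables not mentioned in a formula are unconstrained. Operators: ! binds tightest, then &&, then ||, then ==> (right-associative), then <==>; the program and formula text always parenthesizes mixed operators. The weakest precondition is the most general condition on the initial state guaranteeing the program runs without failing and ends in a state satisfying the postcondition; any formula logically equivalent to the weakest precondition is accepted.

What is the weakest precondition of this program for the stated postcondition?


Working backward. After the program, pos > 1 must hold.
Before skip: pos > 1
Before w := 2*z + 3*z + 5: pos > 1
Before z := q + 9: pos > 1
Before pos := 3*tot + 4: 3*tot > -3
Before skip: 3*tot > -3
Answer: WP = 3*tot > -3


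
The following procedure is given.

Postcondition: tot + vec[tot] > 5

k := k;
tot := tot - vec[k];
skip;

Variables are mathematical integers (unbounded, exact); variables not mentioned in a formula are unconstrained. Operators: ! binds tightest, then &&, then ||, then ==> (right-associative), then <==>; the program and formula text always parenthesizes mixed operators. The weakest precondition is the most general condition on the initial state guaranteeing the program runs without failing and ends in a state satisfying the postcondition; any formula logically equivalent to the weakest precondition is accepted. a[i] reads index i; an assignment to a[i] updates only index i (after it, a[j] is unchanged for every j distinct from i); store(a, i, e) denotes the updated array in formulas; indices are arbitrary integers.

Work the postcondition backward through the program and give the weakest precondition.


Working backward. After the program, the postcondition tot + vec[tot] > 5 must hold; in canonical form it is vec[tot] + tot > 5.
Before skip: vec[tot] + tot > 5
Before tot := tot - vec[k]: vec[-vec[k] + tot] + tot > vec[k] + 5
Before k := k: vec[-vec[k] + tot] + tot > vec[k] + 5
Answer: WP = vec[-vec[k] + tot] + tot > vec[k] + 5


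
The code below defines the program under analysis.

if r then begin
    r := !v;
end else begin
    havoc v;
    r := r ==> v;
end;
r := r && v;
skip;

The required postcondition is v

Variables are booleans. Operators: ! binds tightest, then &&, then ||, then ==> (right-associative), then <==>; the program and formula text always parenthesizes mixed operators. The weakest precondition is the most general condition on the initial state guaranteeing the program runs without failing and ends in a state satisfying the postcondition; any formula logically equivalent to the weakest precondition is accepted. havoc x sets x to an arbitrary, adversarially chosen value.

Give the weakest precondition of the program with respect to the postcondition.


Working backward. After the program, v must hold.
Before skip: v
Before r := r && v: v
Then branch requires v; else branch requires false.
Before the if: (r ==> v) && r
Answer: WP = (r ==> v) && r


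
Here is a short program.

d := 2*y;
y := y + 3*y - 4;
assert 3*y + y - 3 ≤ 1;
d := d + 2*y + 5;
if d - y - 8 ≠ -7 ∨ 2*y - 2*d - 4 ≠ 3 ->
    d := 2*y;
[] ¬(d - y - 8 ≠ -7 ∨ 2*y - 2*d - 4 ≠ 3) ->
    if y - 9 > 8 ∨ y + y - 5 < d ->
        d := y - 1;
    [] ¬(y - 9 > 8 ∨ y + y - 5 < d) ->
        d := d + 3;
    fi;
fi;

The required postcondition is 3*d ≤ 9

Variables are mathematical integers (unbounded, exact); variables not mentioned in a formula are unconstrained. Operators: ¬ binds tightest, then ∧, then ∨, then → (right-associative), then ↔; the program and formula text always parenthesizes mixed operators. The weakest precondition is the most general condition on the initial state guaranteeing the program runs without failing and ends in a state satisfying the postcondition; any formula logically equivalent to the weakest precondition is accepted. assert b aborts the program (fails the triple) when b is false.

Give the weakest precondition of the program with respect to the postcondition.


Working backward. After the program, 3*d ≤ 9 must hold.
Then branch requires 6*y ≤ 9; else branch requires ((y > 17 ∨ 2*y < d + 5) → 3*y ≤ 12) ∧ ((¬(y > 17 ∨ 2*y < d + 5)) → 3*d ≤ 0).
Before the if: ((d ≠ y + 1 ∨ 2*y ≠ 2*d + 7) → 6*y ≤ 9) ∧ ((¬(d ≠ y + 1 ∨ 2*y ≠ 2*d + 7)) → (((y > 17 ∨ 2*y < d + 5) → 3*y ≤ 12) ∧ ((¬(y > 17 ∨ 2*y < d + 5)) → 3*d ≤ 0)))
Before d := d + 2*y + 5: ((d + y ≠ -4 ∨ 2*d + 2*y ≠ -17) → 6*y ≤ 9) ∧ ((¬(d + y ≠ -4 ∨ 2*d + 2*y ≠ -17)) → (((y > 17 ∨ d > -10) → 3*y ≤ 12) ∧ ((¬(y > 17 ∨ d > -10)) → 3*d + 6*y ≤ -15)))
Before assert 3*y + y - 3 ≤ 1: 4*y ≤ 4 ∧ ((d + y ≠ -4 ∨ 2*d + 2*y ≠ -17) → 6*y ≤ 9) ∧ ((¬(d + y ≠ -4 ∨ 2*d + 2*y ≠ -17)) → (((y > 17 ∨ d > -10) → 3*y ≤ 12) ∧ ((¬(y > 17 ∨ d > -10)) → 3*d + 6*y ≤ -15)))
Before y := y + 3*y - 4: 16*y ≤ 20 ∧ ((d + 4*y ≠ 0 ∨ 2*d + 8*y ≠ -9) → 24*y ≤ 33) ∧ ((¬(d + 4*y ≠ 0 ∨ 2*d + 8*y ≠ -9)) → (((4*y > 21 ∨ d > -10) → 12*y ≤ 24) ∧ ((¬(4*y > 21 ∨ d > -10)) → 3*d + 24*y ≤ 9)))
Before d := 2*y: 16*y ≤ 20 ∧ ((6*y ≠ 0 ∨ 12*y ≠ -9) → 24*y ≤ 33) ∧ ((¬(6*y ≠ 0 ∨ 12*y ≠ -9)) → (((4*y > 21 ∨ 2*y > -10) → 12*y ≤ 24) ∧ ((¬(4*y > 21 ∨ 2*y > -10)) → 30*y ≤ 9)))
Answer: WP = 16*y ≤ 20 ∧ ((6*y ≠ 0 ∨ 12*y ≠ -9) → 24*y ≤ 33) ∧ ((¬(6*y ≠ 0 ∨ 12*y ≠ -9)) → (((4*y > 21 ∨ 2*y > -10) → 12*y ≤ 24) ∧ ((¬(4*y > 21 ∨ 2*y > -10)) → 30*y ≤ 9)))


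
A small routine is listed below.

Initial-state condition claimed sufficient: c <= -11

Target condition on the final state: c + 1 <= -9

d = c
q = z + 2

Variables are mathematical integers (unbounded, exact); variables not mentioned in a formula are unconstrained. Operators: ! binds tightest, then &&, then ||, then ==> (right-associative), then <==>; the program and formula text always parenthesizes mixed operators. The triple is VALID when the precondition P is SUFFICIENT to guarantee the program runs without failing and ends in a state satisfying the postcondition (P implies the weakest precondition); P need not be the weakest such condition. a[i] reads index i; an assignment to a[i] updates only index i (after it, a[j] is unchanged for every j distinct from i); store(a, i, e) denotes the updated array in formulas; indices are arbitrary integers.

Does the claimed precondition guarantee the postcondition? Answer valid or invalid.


Working backward. After the program, the postcondition c + 1 <= -9 must hold; in canonical form it is c <= -10.
Before q := z + 2: c <= -10
Before d := c: c <= -10
The weakest precondition is c <= -10.
Check whether c <= -11 implies it.
Every state satisfying the precondition satisfies the weakest precondition: the implication holds.
Answer: valid


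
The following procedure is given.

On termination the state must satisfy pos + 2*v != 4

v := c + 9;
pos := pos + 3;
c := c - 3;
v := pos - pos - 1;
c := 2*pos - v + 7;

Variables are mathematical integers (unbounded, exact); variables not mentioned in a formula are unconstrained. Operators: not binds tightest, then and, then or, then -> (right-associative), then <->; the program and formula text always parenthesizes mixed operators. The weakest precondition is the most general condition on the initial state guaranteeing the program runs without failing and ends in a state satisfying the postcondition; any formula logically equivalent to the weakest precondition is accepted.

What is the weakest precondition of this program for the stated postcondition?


Working backward. After the program, pos + 2*v != 4 must hold.
Before c := 2*pos - v + 7: pos + 2*v != 4
Before v := pos - pos - 1: pos != 6
Before c := c - 3: pos != 6
Before pos := pos + 3: pos != 3
Before v := c + 9: pos != 3
Answer: WP = pos != 3


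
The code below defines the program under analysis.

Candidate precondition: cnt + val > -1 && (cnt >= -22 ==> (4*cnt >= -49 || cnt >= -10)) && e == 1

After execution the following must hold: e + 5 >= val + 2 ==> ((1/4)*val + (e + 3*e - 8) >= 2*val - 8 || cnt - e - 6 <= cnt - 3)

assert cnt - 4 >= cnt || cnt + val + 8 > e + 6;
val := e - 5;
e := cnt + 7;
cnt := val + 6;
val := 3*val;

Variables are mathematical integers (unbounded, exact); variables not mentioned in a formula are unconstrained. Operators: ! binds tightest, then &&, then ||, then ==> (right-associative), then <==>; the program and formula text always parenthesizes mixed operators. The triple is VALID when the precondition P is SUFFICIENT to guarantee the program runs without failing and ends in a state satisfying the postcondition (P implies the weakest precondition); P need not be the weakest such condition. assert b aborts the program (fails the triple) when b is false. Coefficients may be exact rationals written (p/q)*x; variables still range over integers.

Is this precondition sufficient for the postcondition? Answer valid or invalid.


Working backward. After the program, the postcondition e + 5 >= val + 2 ==> ((1/4)*val + (e + 3*e - 8) >= 2*val - 8 || cnt - e - 6 <= cnt - 3) must hold; in canonical form it is e >= val - 3 ==> (4*e >= (7/4)*val || e >= -3).
Before val := 3*val: e >= 3*val - 3 ==> (4*e >= (21/4)*val || e >= -3)
Before cnt := val + 6: e >= 3*val - 3 ==> (4*e >= (21/4)*val || e >= -3)
Before e := cnt + 7: cnt >= 3*val - 10 ==> (4*cnt >= (21/4)*val - 28 || cnt >= -10)
Before val := e - 5: cnt >= 3*e - 25 ==> (4*cnt >= (21/4)*e - 217/4 || cnt >= -10)
Before assert cnt - 4 >= cnt || cnt + val + 8 > e + 6: cnt + val > e - 2 && (cnt >= 3*e - 25 ==> (4*cnt >= (21/4)*e - 217/4 || cnt >= -10))
The weakest precondition is cnt + val > e - 2 && (cnt >= 3*e - 25 ==> (4*cnt >= (21/4)*e - 217/4 || cnt >= -10)).
Check whether cnt + val > -1 && (cnt >= -22 ==> (4*cnt >= -49 || cnt >= -10)) && e == 1 implies it.
Every state satisfying the precondition satisfies the weakest precondition: the implication holds.
Answer: valid


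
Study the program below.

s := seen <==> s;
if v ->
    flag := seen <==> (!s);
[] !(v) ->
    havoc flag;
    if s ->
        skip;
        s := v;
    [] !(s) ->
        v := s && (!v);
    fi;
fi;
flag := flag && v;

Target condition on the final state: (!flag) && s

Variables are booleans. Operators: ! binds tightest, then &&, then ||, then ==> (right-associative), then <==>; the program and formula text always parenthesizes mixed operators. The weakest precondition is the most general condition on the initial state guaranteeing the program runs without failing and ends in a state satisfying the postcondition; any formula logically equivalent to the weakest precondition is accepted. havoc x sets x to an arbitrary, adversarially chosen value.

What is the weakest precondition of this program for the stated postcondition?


Working backward. After the program, (!flag) && s must hold.
Before flag := flag && v: (!(flag && v)) && s
Then branch requires (!((seen <==> (!s)) && v)) && s; else branch requires (!s) && ((!s) ==> ((!(s && (!v))) && s)) && (s ==> v) && ((!s) ==> s).
Before the if: (v ==> ((!((seen <==> (!s)) && v)) && s)) && ((!v) ==> ((!s) && ((!s) ==> ((!(s && (!v))) && s)) && (s ==> v) && ((!s) ==> s)))
Before s := seen <==> s: (v ==> ((!((seen <==> (!(seen <==> s))) && v)) && (seen <==> s))) && ((!v) ==> ((!(seen <==> s)) && ((!(seen <==> s)) ==> ((!((seen <==> s) && (!v))) && (seen <==> s))) && ((seen <==> s) ==> v) && ((!(seen <==> s)) ==> (seen <==> s))))
Answer: WP = (v ==> ((!((seen <==> (!(seen <==> s))) && v)) && (seen <==> s))) && ((!v) ==> ((!(seen <==> s)) && ((!(seen <==> s)) ==> ((!((seen <==> s) && (!v))) && (seen <==> s))) && ((seen <==> s) ==> v) && ((!(seen <==> s)) ==> (seen <==> s))))


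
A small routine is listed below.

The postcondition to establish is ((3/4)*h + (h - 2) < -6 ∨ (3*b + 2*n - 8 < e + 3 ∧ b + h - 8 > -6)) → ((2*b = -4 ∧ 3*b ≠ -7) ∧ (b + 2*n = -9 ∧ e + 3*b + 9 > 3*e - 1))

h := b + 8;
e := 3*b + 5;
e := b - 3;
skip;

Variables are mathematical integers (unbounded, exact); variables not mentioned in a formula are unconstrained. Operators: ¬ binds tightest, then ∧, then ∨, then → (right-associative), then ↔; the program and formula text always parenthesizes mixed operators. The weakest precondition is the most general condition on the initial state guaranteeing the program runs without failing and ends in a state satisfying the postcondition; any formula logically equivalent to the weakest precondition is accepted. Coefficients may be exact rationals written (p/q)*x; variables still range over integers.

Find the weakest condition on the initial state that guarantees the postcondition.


Working backward. After the program, the postcondition ((3/4)*h + (h - 2) < -6 ∨ (3*b + 2*n - 8 < e + 3 ∧ b + h - 8 > -6)) → ((2*b = -4 ∧ 3*b ≠ -7) ∧ (b + 2*n = -9 ∧ e + 3*b + 9 > 3*e - 1)) must hold; in canonical form it is ((7/4)*h < -4 ∨ (3*b + 2*n < e + 11 ∧ b + h > 2)) → (2*b = -4 ∧ 3*b ≠ -7 ∧ b + 2*n = -9 ∧ 3*b > 2*e - 10).
Before skip: ((7/4)*h < -4 ∨ (3*b + 2*n < e + 11 ∧ b + h > 2)) → (2*b = -4 ∧ 3*b ≠ -7 ∧ b + 2*n = -9 ∧ 3*b > 2*e - 10)
Before e := b - 3: ((7/4)*h < -4 ∨ (2*b + 2*n < 8 ∧ b + h > 2)) → (2*b = -4 ∧ 3*b ≠ -7 ∧ b + 2*n = -9 ∧ b > -16)
Before e := 3*b + 5: ((7/4)*h < -4 ∨ (2*b + 2*n < 8 ∧ b + h > 2)) → (2*b = -4 ∧ 3*b ≠ -7 ∧ b + 2*n = -9 ∧ b > -16)
Before h := b + 8: ((7/4)*b < -18 ∨ (2*b + 2*n < 8 ∧ 2*b > -6)) → (2*b = -4 ∧ 3*b ≠ -7 ∧ b + 2*n = -9 ∧ b > -16)
Answer: WP = ((7/4)*b < -18 ∨ (2*b + 2*n < 8 ∧ 2*b > -6)) → (2*b = -4 ∧ 3*b ≠ -7 ∧ b + 2*n = -9 ∧ b > -16)


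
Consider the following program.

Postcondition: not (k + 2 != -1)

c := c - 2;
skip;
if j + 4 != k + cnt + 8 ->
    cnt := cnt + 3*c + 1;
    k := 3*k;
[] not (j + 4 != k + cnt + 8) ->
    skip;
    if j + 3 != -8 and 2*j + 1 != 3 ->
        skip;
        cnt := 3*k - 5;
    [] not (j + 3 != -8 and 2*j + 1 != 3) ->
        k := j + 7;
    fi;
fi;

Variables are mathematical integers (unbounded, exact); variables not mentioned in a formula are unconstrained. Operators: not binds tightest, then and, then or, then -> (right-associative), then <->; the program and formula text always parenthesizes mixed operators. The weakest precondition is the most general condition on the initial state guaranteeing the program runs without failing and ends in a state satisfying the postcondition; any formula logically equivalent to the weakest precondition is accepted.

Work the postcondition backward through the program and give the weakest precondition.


Working backward. After the program, the postcondition not (k + 2 != -1) must hold; in canonical form it is not (k != -3).
Then branch requires not (3*k != -3); else branch requires ((j != -11 and 2*j != 2) -> (not (k != -3))) and ((not (j != -11 and 2*j != 2)) -> (not (j != -10))).
Before the if: (j != cnt + k + 4 -> (not (3*k != -3))) and ((not (j != cnt + k + 4)) -> (((j != -11 and 2*j != 2) -> (not (k != -3))) and ((not (j != -11 and 2*j != 2)) -> (not (j != -10)))))
Before skip: (j != cnt + k + 4 -> (not (3*k != -3))) and ((not (j != cnt + k + 4)) -> (((j != -11 and 2*j != 2) -> (not (k != -3))) and ((not (j != -11 and 2*j != 2)) -> (not (j != -10)))))
Before c := c - 2: (j != cnt + k + 4 -> (not (3*k != -3))) and ((not (j != cnt + k + 4)) -> (((j != -11 and 2*j != 2) -> (not (k != -3))) and ((not (j != -11 and 2*j != 2)) -> (not (j != -10)))))
Answer: WP = (j != cnt + k + 4 -> (not (3*k != -3))) and ((not (j != cnt + k + 4)) -> (((j != -11 and 2*j != 2) -> (not (k != -3))) and ((not (j != -11 and 2*j != 2)) -> (not (j != -10)))))


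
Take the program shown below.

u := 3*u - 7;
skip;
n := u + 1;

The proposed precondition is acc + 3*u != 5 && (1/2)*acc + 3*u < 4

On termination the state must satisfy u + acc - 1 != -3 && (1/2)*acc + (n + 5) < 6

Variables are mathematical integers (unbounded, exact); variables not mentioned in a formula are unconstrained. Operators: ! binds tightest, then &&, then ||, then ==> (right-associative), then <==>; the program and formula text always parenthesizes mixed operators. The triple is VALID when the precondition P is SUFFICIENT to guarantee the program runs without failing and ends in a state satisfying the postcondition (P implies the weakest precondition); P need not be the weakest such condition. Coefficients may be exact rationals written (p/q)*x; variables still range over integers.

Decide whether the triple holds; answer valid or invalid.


Working backward. After the program, the postcondition u + acc - 1 != -3 && (1/2)*acc + (n + 5) < 6 must hold; in canonical form it is acc + u != -2 && (1/2)*acc + n < 1.
Before n := u + 1: acc + u != -2 && (1/2)*acc + u < 0
Before skip: acc + u != -2 && (1/2)*acc + u < 0
Before u := 3*u - 7: acc + 3*u != 5 && (1/2)*acc + 3*u < 7
The weakest precondition is acc + 3*u != 5 && (1/2)*acc + 3*u < 7.
Check whether acc + 3*u != 5 && (1/2)*acc + 3*u < 4 implies it.
Every state satisfying the precondition satisfies the weakest precondition: the implication holds.
Answer: valid


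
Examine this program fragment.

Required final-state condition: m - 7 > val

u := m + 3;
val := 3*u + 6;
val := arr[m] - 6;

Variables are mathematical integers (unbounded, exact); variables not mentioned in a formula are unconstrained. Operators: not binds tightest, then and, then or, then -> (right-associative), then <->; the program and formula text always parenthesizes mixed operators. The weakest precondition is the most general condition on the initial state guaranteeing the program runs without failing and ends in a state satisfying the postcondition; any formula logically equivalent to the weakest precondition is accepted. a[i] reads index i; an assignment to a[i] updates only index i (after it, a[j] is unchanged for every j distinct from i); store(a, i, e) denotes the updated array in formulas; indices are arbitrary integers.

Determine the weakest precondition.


Working backward. After the program, the postcondition m - 7 > val must hold; in canonical form it is m > val + 7.
Before val := arr[m] - 6: m > arr[m] + 1
Before val := 3*u + 6: m > arr[m] + 1
Before u := m + 3: m > arr[m] + 1
Answer: WP = m > arr[m] + 1
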